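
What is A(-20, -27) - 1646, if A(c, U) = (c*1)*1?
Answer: -1666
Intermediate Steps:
A(c, U) = c (A(c, U) = c*1 = c)
A(-20, -27) - 1646 = -20 - 1646 = -1666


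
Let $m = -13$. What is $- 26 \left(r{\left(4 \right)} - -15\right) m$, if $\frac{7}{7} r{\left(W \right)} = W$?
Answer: $6422$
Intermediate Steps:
$r{\left(W \right)} = W$
$- 26 \left(r{\left(4 \right)} - -15\right) m = - 26 \left(4 - -15\right) \left(-13\right) = - 26 \left(4 + 15\right) \left(-13\right) = \left(-26\right) 19 \left(-13\right) = \left(-494\right) \left(-13\right) = 6422$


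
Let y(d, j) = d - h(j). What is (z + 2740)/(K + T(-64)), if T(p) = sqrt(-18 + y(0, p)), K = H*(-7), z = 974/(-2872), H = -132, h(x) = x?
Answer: 908789343/306489070 - 3934153*sqrt(46)/1225956280 ≈ 2.9434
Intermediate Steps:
z = -487/1436 (z = 974*(-1/2872) = -487/1436 ≈ -0.33914)
y(d, j) = d - j
K = 924 (K = -132*(-7) = 924)
T(p) = sqrt(-18 - p) (T(p) = sqrt(-18 + (0 - p)) = sqrt(-18 - p))
(z + 2740)/(K + T(-64)) = (-487/1436 + 2740)/(924 + sqrt(-18 - 1*(-64))) = 3934153/(1436*(924 + sqrt(-18 + 64))) = 3934153/(1436*(924 + sqrt(46)))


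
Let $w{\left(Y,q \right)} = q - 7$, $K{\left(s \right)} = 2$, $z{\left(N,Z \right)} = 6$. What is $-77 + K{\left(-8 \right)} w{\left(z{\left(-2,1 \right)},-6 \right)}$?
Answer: $-103$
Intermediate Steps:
$w{\left(Y,q \right)} = -7 + q$ ($w{\left(Y,q \right)} = q - 7 = -7 + q$)
$-77 + K{\left(-8 \right)} w{\left(z{\left(-2,1 \right)},-6 \right)} = -77 + 2 \left(-7 - 6\right) = -77 + 2 \left(-13\right) = -77 - 26 = -103$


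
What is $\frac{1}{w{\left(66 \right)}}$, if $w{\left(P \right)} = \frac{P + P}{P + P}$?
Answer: $1$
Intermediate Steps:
$w{\left(P \right)} = 1$ ($w{\left(P \right)} = \frac{2 P}{2 P} = 2 P \frac{1}{2 P} = 1$)
$\frac{1}{w{\left(66 \right)}} = 1^{-1} = 1$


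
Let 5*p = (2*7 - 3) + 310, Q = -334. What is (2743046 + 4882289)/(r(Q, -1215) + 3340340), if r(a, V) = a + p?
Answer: 38126675/16700351 ≈ 2.2830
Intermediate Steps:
p = 321/5 (p = ((2*7 - 3) + 310)/5 = ((14 - 3) + 310)/5 = (11 + 310)/5 = (1/5)*321 = 321/5 ≈ 64.200)
r(a, V) = 321/5 + a (r(a, V) = a + 321/5 = 321/5 + a)
(2743046 + 4882289)/(r(Q, -1215) + 3340340) = (2743046 + 4882289)/((321/5 - 334) + 3340340) = 7625335/(-1349/5 + 3340340) = 7625335/(16700351/5) = 7625335*(5/16700351) = 38126675/16700351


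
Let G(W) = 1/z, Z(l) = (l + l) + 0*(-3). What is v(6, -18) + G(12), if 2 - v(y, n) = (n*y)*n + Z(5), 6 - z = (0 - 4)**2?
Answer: -19521/10 ≈ -1952.1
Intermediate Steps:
z = -10 (z = 6 - (0 - 4)**2 = 6 - 1*(-4)**2 = 6 - 1*16 = 6 - 16 = -10)
Z(l) = 2*l (Z(l) = 2*l + 0 = 2*l)
G(W) = -1/10 (G(W) = 1/(-10) = -1/10)
v(y, n) = -8 - y*n**2 (v(y, n) = 2 - ((n*y)*n + 2*5) = 2 - (y*n**2 + 10) = 2 - (10 + y*n**2) = 2 + (-10 - y*n**2) = -8 - y*n**2)
v(6, -18) + G(12) = (-8 - 1*6*(-18)**2) - 1/10 = (-8 - 1*6*324) - 1/10 = (-8 - 1944) - 1/10 = -1952 - 1/10 = -19521/10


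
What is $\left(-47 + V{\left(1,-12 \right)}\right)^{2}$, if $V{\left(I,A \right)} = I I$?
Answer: $2116$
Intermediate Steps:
$V{\left(I,A \right)} = I^{2}$
$\left(-47 + V{\left(1,-12 \right)}\right)^{2} = \left(-47 + 1^{2}\right)^{2} = \left(-47 + 1\right)^{2} = \left(-46\right)^{2} = 2116$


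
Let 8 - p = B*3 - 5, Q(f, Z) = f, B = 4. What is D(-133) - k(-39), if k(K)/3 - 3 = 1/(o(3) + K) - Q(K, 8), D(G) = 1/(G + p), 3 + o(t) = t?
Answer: -216097/1716 ≈ -125.93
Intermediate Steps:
o(t) = -3 + t
p = 1 (p = 8 - (4*3 - 5) = 8 - (12 - 5) = 8 - 1*7 = 8 - 7 = 1)
D(G) = 1/(1 + G) (D(G) = 1/(G + 1) = 1/(1 + G))
k(K) = 9 - 3*K + 3/K (k(K) = 9 + 3*(1/((-3 + 3) + K) - K) = 9 + 3*(1/(0 + K) - K) = 9 + 3*(1/K - K) = 9 + (-3*K + 3/K) = 9 - 3*K + 3/K)
D(-133) - k(-39) = 1/(1 - 133) - (9 - 3*(-39) + 3/(-39)) = 1/(-132) - (9 + 117 + 3*(-1/39)) = -1/132 - (9 + 117 - 1/13) = -1/132 - 1*1637/13 = -1/132 - 1637/13 = -216097/1716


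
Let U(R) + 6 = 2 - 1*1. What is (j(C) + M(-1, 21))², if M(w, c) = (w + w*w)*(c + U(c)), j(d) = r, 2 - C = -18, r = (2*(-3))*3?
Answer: 324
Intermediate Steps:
U(R) = -5 (U(R) = -6 + (2 - 1*1) = -6 + (2 - 1) = -6 + 1 = -5)
r = -18 (r = -6*3 = -18)
C = 20 (C = 2 - 1*(-18) = 2 + 18 = 20)
j(d) = -18
M(w, c) = (-5 + c)*(w + w²) (M(w, c) = (w + w*w)*(c - 5) = (w + w²)*(-5 + c) = (-5 + c)*(w + w²))
(j(C) + M(-1, 21))² = (-18 - (-5 + 21 - 5*(-1) + 21*(-1)))² = (-18 - (-5 + 21 + 5 - 21))² = (-18 - 1*0)² = (-18 + 0)² = (-18)² = 324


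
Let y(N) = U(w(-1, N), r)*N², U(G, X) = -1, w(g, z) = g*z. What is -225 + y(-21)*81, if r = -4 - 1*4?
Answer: -35946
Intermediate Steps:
r = -8 (r = -4 - 4 = -8)
y(N) = -N²
-225 + y(-21)*81 = -225 - 1*(-21)²*81 = -225 - 1*441*81 = -225 - 441*81 = -225 - 35721 = -35946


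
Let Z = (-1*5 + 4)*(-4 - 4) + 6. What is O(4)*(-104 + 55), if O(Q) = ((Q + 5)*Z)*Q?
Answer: -24696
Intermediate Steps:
Z = 14 (Z = (-5 + 4)*(-8) + 6 = -1*(-8) + 6 = 8 + 6 = 14)
O(Q) = Q*(70 + 14*Q) (O(Q) = ((Q + 5)*14)*Q = ((5 + Q)*14)*Q = (70 + 14*Q)*Q = Q*(70 + 14*Q))
O(4)*(-104 + 55) = (14*4*(5 + 4))*(-104 + 55) = (14*4*9)*(-49) = 504*(-49) = -24696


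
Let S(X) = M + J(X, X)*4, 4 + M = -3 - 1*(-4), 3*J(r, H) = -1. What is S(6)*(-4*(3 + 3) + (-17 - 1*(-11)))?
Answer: 130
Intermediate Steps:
J(r, H) = -1/3 (J(r, H) = (1/3)*(-1) = -1/3)
M = -3 (M = -4 + (-3 - 1*(-4)) = -4 + (-3 + 4) = -4 + 1 = -3)
S(X) = -13/3 (S(X) = -3 - 1/3*4 = -3 - 4/3 = -13/3)
S(6)*(-4*(3 + 3) + (-17 - 1*(-11))) = -13*(-4*(3 + 3) + (-17 - 1*(-11)))/3 = -13*(-4*6 + (-17 + 11))/3 = -13*(-24 - 6)/3 = -13/3*(-30) = 130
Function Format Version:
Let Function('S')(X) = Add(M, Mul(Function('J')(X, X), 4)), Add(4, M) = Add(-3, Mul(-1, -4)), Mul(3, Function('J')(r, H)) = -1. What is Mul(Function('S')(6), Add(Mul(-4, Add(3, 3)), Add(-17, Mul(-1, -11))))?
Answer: 130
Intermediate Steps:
Function('J')(r, H) = Rational(-1, 3) (Function('J')(r, H) = Mul(Rational(1, 3), -1) = Rational(-1, 3))
M = -3 (M = Add(-4, Add(-3, Mul(-1, -4))) = Add(-4, Add(-3, 4)) = Add(-4, 1) = -3)
Function('S')(X) = Rational(-13, 3) (Function('S')(X) = Add(-3, Mul(Rational(-1, 3), 4)) = Add(-3, Rational(-4, 3)) = Rational(-13, 3))
Mul(Function('S')(6), Add(Mul(-4, Add(3, 3)), Add(-17, Mul(-1, -11)))) = Mul(Rational(-13, 3), Add(Mul(-4, Add(3, 3)), Add(-17, Mul(-1, -11)))) = Mul(Rational(-13, 3), Add(Mul(-4, 6), Add(-17, 11))) = Mul(Rational(-13, 3), Add(-24, -6)) = Mul(Rational(-13, 3), -30) = 130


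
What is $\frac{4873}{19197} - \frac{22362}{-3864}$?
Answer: $\frac{74685431}{12362868} \approx 6.0411$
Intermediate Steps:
$\frac{4873}{19197} - \frac{22362}{-3864} = 4873 \cdot \frac{1}{19197} - - \frac{3727}{644} = \frac{4873}{19197} + \frac{3727}{644} = \frac{74685431}{12362868}$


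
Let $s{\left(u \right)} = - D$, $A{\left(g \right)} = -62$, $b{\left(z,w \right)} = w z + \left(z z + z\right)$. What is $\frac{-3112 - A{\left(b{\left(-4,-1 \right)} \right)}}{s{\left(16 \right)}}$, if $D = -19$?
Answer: $- \frac{3050}{19} \approx -160.53$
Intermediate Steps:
$b{\left(z,w \right)} = z + z^{2} + w z$ ($b{\left(z,w \right)} = w z + \left(z^{2} + z\right) = w z + \left(z + z^{2}\right) = z + z^{2} + w z$)
$s{\left(u \right)} = 19$ ($s{\left(u \right)} = \left(-1\right) \left(-19\right) = 19$)
$\frac{-3112 - A{\left(b{\left(-4,-1 \right)} \right)}}{s{\left(16 \right)}} = \frac{-3112 - -62}{19} = \left(-3112 + 62\right) \frac{1}{19} = \left(-3050\right) \frac{1}{19} = - \frac{3050}{19}$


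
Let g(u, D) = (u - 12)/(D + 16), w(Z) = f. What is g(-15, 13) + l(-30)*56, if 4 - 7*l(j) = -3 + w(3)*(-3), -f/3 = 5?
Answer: -8843/29 ≈ -304.93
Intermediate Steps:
f = -15 (f = -3*5 = -15)
w(Z) = -15
l(j) = -38/7 (l(j) = 4/7 - (-3 - 15*(-3))/7 = 4/7 - (-3 + 45)/7 = 4/7 - ⅐*42 = 4/7 - 6 = -38/7)
g(u, D) = (-12 + u)/(16 + D)
g(-15, 13) + l(-30)*56 = (-12 - 15)/(16 + 13) - 38/7*56 = -27/29 - 304 = -8843/29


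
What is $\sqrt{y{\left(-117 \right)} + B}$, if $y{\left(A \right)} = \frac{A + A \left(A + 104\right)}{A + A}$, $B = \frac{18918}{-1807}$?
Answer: $\frac{8 i \sqrt{840255}}{1807} \approx 4.0582 i$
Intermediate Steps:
$B = - \frac{18918}{1807}$ ($B = 18918 \left(- \frac{1}{1807}\right) = - \frac{18918}{1807} \approx -10.469$)
$y{\left(A \right)} = \frac{A + A \left(104 + A\right)}{2 A}$
$\sqrt{y{\left(-117 \right)} + B} = \sqrt{\left(\frac{105}{2} + \frac{1}{2} \left(-117\right)\right) - \frac{18918}{1807}} = \sqrt{\left(\frac{105}{2} - \frac{117}{2}\right) - \frac{18918}{1807}} = \sqrt{-6 - \frac{18918}{1807}} = \sqrt{- \frac{29760}{1807}} = \frac{8 i \sqrt{840255}}{1807}$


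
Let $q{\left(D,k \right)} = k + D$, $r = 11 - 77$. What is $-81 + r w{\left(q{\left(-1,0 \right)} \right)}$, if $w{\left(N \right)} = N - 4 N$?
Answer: $-279$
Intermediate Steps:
$r = -66$
$q{\left(D,k \right)} = D + k$
$w{\left(N \right)} = - 3 N$
$-81 + r w{\left(q{\left(-1,0 \right)} \right)} = -81 - 66 \left(- 3 \left(-1 + 0\right)\right) = -81 - 66 \left(\left(-3\right) \left(-1\right)\right) = -81 - 198 = -279$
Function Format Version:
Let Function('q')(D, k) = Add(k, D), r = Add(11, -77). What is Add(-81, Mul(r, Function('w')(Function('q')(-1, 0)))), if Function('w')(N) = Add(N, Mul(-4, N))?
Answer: -279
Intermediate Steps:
r = -66
Function('q')(D, k) = Add(D, k)
Function('w')(N) = Mul(-3, N)
Add(-81, Mul(r, Function('w')(Function('q')(-1, 0)))) = Add(-81, Mul(-66, Mul(-3, Add(-1, 0)))) = Add(-81, Mul(-66, Mul(-3, -1))) = Add(-81, Mul(-66, 3)) = Add(-81, -198) = -279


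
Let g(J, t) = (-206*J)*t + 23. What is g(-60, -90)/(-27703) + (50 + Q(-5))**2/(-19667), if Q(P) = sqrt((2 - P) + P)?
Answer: 21807805553/544834901 - 100*sqrt(2)/19667 ≈ 40.019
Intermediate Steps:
Q(P) = sqrt(2)
g(J, t) = 23 - 206*J*t (g(J, t) = -206*J*t + 23 = 23 - 206*J*t)
g(-60, -90)/(-27703) + (50 + Q(-5))**2/(-19667) = (23 - 206*(-60)*(-90))/(-27703) + (50 + sqrt(2))**2/(-19667) = (23 - 1112400)*(-1/27703) + (50 + sqrt(2))**2*(-1/19667) = -1112377*(-1/27703) - (50 + sqrt(2))**2/19667 = 1112377/27703 - (50 + sqrt(2))**2/19667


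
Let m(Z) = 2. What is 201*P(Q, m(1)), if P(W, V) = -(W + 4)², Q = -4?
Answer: 0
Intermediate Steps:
P(W, V) = -(4 + W)²
201*P(Q, m(1)) = 201*(-(4 - 4)²) = 201*(-1*0²) = 201*(-1*0) = 201*0 = 0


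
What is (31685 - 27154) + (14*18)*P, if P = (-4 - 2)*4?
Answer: -1517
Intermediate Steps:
P = -24 (P = -6*4 = -24)
(31685 - 27154) + (14*18)*P = (31685 - 27154) + (14*18)*(-24) = 4531 + 252*(-24) = 4531 - 6048 = -1517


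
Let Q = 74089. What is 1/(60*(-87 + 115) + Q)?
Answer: 1/75769 ≈ 1.3198e-5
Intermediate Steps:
1/(60*(-87 + 115) + Q) = 1/(60*(-87 + 115) + 74089) = 1/(60*28 + 74089) = 1/(1680 + 74089) = 1/75769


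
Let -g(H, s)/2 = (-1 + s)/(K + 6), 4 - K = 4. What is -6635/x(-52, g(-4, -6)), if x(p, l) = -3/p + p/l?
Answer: 2415140/8091 ≈ 298.50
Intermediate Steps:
K = 0 (K = 4 - 1*4 = 4 - 4 = 0)
g(H, s) = 1/3 - s/3 (g(H, s) = -2*(-1 + s)/(0 + 6) = -2*(-1 + s)/6 = -2*(-1/6 + s/6) = 1/3 - s/3)
-6635/x(-52, g(-4, -6)) = -6635/(-3/(-52) - 52/(1/3 - 1/3*(-6))) = -6635/(-3*(-1/52) - 52/(1/3 + 2)) = -6635/(3/52 - 52/7/3) = -6635/(3/52 - 52*3/7) = -6635/(3/52 - 156/7) = -6635/(-8091/364) = -6635*(-364/8091) = 2415140/8091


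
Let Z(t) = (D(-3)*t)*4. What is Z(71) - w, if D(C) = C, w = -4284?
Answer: 3432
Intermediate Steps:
Z(t) = -12*t (Z(t) = -3*t*4 = -12*t)
Z(71) - w = -12*71 - 1*(-4284) = -852 + 4284 = 3432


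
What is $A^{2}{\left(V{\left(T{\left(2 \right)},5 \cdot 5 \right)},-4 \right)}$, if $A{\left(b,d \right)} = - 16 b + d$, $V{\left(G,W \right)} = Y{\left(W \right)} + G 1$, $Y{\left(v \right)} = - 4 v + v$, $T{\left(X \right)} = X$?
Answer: $1354896$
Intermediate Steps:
$Y{\left(v \right)} = - 3 v$
$V{\left(G,W \right)} = G - 3 W$ ($V{\left(G,W \right)} = - 3 W + G 1 = - 3 W + G = G - 3 W$)
$A{\left(b,d \right)} = d - 16 b$
$A^{2}{\left(V{\left(T{\left(2 \right)},5 \cdot 5 \right)},-4 \right)} = \left(-4 - 16 \left(2 - 3 \cdot 5 \cdot 5\right)\right)^{2} = \left(-4 - 16 \left(2 - 75\right)\right)^{2} = \left(-4 - -1168\right)^{2} = \left(-4 + 1168\right)^{2} = 1164^{2} = 1354896$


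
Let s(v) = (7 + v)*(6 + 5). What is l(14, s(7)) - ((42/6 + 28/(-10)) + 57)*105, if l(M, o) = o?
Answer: -6272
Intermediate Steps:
s(v) = 77 + 11*v (s(v) = (7 + v)*11 = 77 + 11*v)
l(14, s(7)) - ((42/6 + 28/(-10)) + 57)*105 = (77 + 11*7) - ((42/6 + 28/(-10)) + 57)*105 = (77 + 77) - ((42*(⅙) + 28*(-⅒)) + 57)*105 = 154 - ((7 - 14/5) + 57)*105 = 154 - (21/5 + 57)*105 = 154 - 306*105/5 = 154 - 1*6426 = 154 - 6426 = -6272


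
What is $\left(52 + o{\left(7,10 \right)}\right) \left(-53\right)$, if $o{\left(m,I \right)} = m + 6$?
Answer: $-3445$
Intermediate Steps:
$o{\left(m,I \right)} = 6 + m$
$\left(52 + o{\left(7,10 \right)}\right) \left(-53\right) = \left(52 + \left(6 + 7\right)\right) \left(-53\right) = \left(52 + 13\right) \left(-53\right) = 65 \left(-53\right) = -3445$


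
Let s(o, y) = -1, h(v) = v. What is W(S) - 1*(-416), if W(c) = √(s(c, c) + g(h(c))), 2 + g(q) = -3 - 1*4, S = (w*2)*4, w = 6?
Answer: 416 + I*√10 ≈ 416.0 + 3.1623*I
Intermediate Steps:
S = 48 (S = (6*2)*4 = 12*4 = 48)
g(q) = -9 (g(q) = -2 + (-3 - 1*4) = -2 + (-3 - 4) = -2 - 7 = -9)
W(c) = I*√10 (W(c) = √(-1 - 9) = √(-10) = I*√10)
W(S) - 1*(-416) = I*√10 - 1*(-416) = I*√10 + 416 = 416 + I*√10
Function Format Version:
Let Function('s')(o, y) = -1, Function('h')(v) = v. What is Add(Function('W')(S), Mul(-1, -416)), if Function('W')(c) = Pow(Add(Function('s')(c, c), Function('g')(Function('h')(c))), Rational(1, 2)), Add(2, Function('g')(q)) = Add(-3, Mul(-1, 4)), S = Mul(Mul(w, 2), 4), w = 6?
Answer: Add(416, Mul(I, Pow(10, Rational(1, 2)))) ≈ Add(416.00, Mul(3.1623, I))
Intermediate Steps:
S = 48 (S = Mul(Mul(6, 2), 4) = Mul(12, 4) = 48)
Function('g')(q) = -9 (Function('g')(q) = Add(-2, Add(-3, Mul(-1, 4))) = Add(-2, Add(-3, -4)) = Add(-2, -7) = -9)
Function('W')(c) = Mul(I, Pow(10, Rational(1, 2))) (Function('W')(c) = Pow(Add(-1, -9), Rational(1, 2)) = Pow(-10, Rational(1, 2)) = Mul(I, Pow(10, Rational(1, 2))))
Add(Function('W')(S), Mul(-1, -416)) = Add(Mul(I, Pow(10, Rational(1, 2))), Mul(-1, -416)) = Add(Mul(I, Pow(10, Rational(1, 2))), 416) = Add(416, Mul(I, Pow(10, Rational(1, 2))))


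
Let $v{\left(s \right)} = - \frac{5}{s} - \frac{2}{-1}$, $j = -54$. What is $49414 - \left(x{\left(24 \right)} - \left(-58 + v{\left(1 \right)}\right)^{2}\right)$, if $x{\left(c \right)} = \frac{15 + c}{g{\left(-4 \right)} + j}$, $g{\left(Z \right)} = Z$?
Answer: $\frac{3081869}{58} \approx 53136.0$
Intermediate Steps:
$x{\left(c \right)} = - \frac{15}{58} - \frac{c}{58}$ ($x{\left(c \right)} = \frac{15 + c}{-4 - 54} = \frac{15 + c}{-58} = \left(15 + c\right) \left(- \frac{1}{58}\right) = - \frac{15}{58} - \frac{c}{58}$)
$v{\left(s \right)} = 2 - \frac{5}{s}$ ($v{\left(s \right)} = - \frac{5}{s} - -2 = - \frac{5}{s} + 2 = 2 - \frac{5}{s}$)
$49414 - \left(x{\left(24 \right)} - \left(-58 + v{\left(1 \right)}\right)^{2}\right) = 49414 - \left(\left(- \frac{15}{58} - \frac{12}{29}\right) - \left(-58 + \left(2 - \frac{5}{1}\right)\right)^{2}\right) = 49414 - \left(\left(- \frac{15}{58} - \frac{12}{29}\right) - \left(-58 + \left(2 - 5\right)\right)^{2}\right) = 49414 - \left(- \frac{39}{58} - \left(-58 + \left(2 - 5\right)\right)^{2}\right) = 49414 - \left(- \frac{39}{58} - \left(-58 - 3\right)^{2}\right) = 49414 - \left(- \frac{39}{58} - \left(-61\right)^{2}\right) = 49414 - \left(- \frac{39}{58} - 3721\right) = 49414 - - \frac{215857}{58} = 49414 + \frac{215857}{58} = \frac{3081869}{58}$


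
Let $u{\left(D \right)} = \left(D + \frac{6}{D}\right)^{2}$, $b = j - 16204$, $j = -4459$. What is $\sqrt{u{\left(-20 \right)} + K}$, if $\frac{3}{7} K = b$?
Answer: $\frac{i \sqrt{43021419}}{30} \approx 218.64 i$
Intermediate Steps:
$b = -20663$ ($b = -4459 - 16204 = -20663$)
$K = - \frac{144641}{3}$ ($K = \frac{7}{3} \left(-20663\right) = - \frac{144641}{3} \approx -48214.0$)
$\sqrt{u{\left(-20 \right)} + K} = \sqrt{\frac{\left(6 + \left(-20\right)^{2}\right)^{2}}{400} - \frac{144641}{3}} = \sqrt{\frac{\left(6 + 400\right)^{2}}{400} - \frac{144641}{3}} = \sqrt{\frac{406^{2}}{400} - \frac{144641}{3}} = \sqrt{\frac{1}{400} \cdot 164836 - \frac{144641}{3}} = \sqrt{\frac{41209}{100} - \frac{144641}{3}} = \sqrt{- \frac{14340473}{300}} = \frac{i \sqrt{43021419}}{30}$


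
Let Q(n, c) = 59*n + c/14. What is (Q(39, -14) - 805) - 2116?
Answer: -621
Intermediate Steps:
Q(n, c) = 59*n + c/14 (Q(n, c) = 59*n + c*(1/14) = 59*n + c/14)
(Q(39, -14) - 805) - 2116 = ((59*39 + (1/14)*(-14)) - 805) - 2116 = ((2301 - 1) - 805) - 2116 = (2300 - 805) - 2116 = 1495 - 2116 = -621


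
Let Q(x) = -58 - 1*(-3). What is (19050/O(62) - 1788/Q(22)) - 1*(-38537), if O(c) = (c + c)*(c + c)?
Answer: 16309255099/422840 ≈ 38571.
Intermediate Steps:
Q(x) = -55 (Q(x) = -58 + 3 = -55)
O(c) = 4*c² (O(c) = (2*c)*(2*c) = 4*c²)
(19050/O(62) - 1788/Q(22)) - 1*(-38537) = (19050/((4*62²)) - 1788/(-55)) - 1*(-38537) = (19050/((4*3844)) - 1788*(-1/55)) + 38537 = (19050/15376 + 1788/55) + 38537 = (19050*(1/15376) + 1788/55) + 38537 = (9525/7688 + 1788/55) + 38537 = 14270019/422840 + 38537 = 16309255099/422840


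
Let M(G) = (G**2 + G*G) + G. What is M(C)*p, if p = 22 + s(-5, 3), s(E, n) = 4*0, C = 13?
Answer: 7722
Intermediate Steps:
s(E, n) = 0
M(G) = G + 2*G**2 (M(G) = (G**2 + G**2) + G = 2*G**2 + G = G + 2*G**2)
p = 22 (p = 22 + 0 = 22)
M(C)*p = (13*(1 + 2*13))*22 = (13*(1 + 26))*22 = (13*27)*22 = 351*22 = 7722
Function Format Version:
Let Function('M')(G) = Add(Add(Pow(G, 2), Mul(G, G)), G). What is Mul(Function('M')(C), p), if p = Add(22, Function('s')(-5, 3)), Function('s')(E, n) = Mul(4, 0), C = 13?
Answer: 7722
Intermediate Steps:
Function('s')(E, n) = 0
Function('M')(G) = Add(G, Mul(2, Pow(G, 2))) (Function('M')(G) = Add(Add(Pow(G, 2), Pow(G, 2)), G) = Add(Mul(2, Pow(G, 2)), G) = Add(G, Mul(2, Pow(G, 2))))
p = 22 (p = Add(22, 0) = 22)
Mul(Function('M')(C), p) = Mul(Mul(13, Add(1, Mul(2, 13))), 22) = Mul(Mul(13, Add(1, 26)), 22) = Mul(Mul(13, 27), 22) = Mul(351, 22) = 7722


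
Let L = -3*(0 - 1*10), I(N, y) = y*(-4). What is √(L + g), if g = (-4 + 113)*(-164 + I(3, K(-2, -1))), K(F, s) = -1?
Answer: I*√17410 ≈ 131.95*I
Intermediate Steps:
I(N, y) = -4*y
L = 30 (L = -3*(0 - 10) = -3*(-10) = 30)
g = -17440 (g = (-4 + 113)*(-164 - 4*(-1)) = 109*(-164 + 4) = 109*(-160) = -17440)
√(L + g) = √(30 - 17440) = √(-17410) = I*√17410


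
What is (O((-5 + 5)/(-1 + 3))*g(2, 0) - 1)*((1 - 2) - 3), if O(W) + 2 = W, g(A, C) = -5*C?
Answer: 4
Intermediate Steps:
O(W) = -2 + W
(O((-5 + 5)/(-1 + 3))*g(2, 0) - 1)*((1 - 2) - 3) = ((-2 + (-5 + 5)/(-1 + 3))*(-5*0) - 1)*((1 - 2) - 3) = ((-2 + 0/2)*0 - 1)*(-1 - 3) = ((-2 + 0*(1/2))*0 - 1)*(-4) = ((-2 + 0)*0 - 1)*(-4) = (-2*0 - 1)*(-4) = (0 - 1)*(-4) = -1*(-4) = 4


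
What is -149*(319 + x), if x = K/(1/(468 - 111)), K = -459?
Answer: 24368056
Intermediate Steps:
x = -163863 (x = -459/(1/(468 - 111)) = -459/(1/357) = -459/1/357 = -459*357 = -163863)
-149*(319 + x) = -149*(319 - 163863) = -149*(-163544) = 24368056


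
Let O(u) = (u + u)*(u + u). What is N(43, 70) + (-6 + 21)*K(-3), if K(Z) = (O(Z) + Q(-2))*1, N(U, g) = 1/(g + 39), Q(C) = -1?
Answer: 57226/109 ≈ 525.01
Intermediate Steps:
O(u) = 4*u² (O(u) = (2*u)*(2*u) = 4*u²)
N(U, g) = 1/(39 + g)
K(Z) = -1 + 4*Z² (K(Z) = (4*Z² - 1)*1 = (-1 + 4*Z²)*1 = -1 + 4*Z²)
N(43, 70) + (-6 + 21)*K(-3) = 1/(39 + 70) + (-6 + 21)*(-1 + 4*(-3)²) = 1/109 + 15*(-1 + 4*9) = 1/109 + 15*(-1 + 36) = 1/109 + 15*35 = 1/109 + 525 = 57226/109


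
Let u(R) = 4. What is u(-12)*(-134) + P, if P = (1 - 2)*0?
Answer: -536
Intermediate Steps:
P = 0 (P = -1*0 = 0)
u(-12)*(-134) + P = 4*(-134) + 0 = -536 + 0 = -536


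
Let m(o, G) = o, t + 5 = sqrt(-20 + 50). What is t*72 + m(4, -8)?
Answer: -356 + 72*sqrt(30) ≈ 38.360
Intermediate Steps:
t = -5 + sqrt(30) (t = -5 + sqrt(-20 + 50) = -5 + sqrt(30) ≈ 0.47723)
t*72 + m(4, -8) = (-5 + sqrt(30))*72 + 4 = (-360 + 72*sqrt(30)) + 4 = -356 + 72*sqrt(30)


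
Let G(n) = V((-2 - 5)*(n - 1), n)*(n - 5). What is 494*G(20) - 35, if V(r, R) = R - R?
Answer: -35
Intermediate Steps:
V(r, R) = 0
G(n) = 0 (G(n) = 0*(n - 5) = 0*(-5 + n) = 0)
494*G(20) - 35 = 494*0 - 35 = 0 - 35 = -35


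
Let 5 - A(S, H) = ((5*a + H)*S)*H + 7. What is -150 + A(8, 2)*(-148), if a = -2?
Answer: -18798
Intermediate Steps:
A(S, H) = -2 - H*S*(-10 + H) (A(S, H) = 5 - (((5*(-2) + H)*S)*H + 7) = 5 - (((-10 + H)*S)*H + 7) = 5 - ((S*(-10 + H))*H + 7) = 5 - (H*S*(-10 + H) + 7) = 5 - (7 + H*S*(-10 + H)) = 5 + (-7 - H*S*(-10 + H)) = -2 - H*S*(-10 + H))
-150 + A(8, 2)*(-148) = -150 + (-2 - 1*8*2**2 + 10*2*8)*(-148) = -150 + (-2 - 1*8*4 + 160)*(-148) = -150 + (-2 - 32 + 160)*(-148) = -150 + 126*(-148) = -150 - 18648 = -18798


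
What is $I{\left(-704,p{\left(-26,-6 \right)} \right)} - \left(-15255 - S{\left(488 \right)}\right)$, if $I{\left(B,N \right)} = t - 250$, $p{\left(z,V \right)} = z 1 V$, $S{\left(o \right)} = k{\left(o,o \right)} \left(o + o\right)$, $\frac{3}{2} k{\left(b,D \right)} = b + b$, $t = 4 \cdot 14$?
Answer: $\frac{1950335}{3} \approx 6.5011 \cdot 10^{5}$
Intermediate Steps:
$t = 56$
$k{\left(b,D \right)} = \frac{4 b}{3}$ ($k{\left(b,D \right)} = \frac{2 \left(b + b\right)}{3} = \frac{2 \cdot 2 b}{3} = \frac{4 b}{3}$)
$S{\left(o \right)} = \frac{8 o^{2}}{3}$ ($S{\left(o \right)} = \frac{4 o}{3} \left(o + o\right) = \frac{4 o}{3} \cdot 2 o = \frac{8 o^{2}}{3}$)
$p{\left(z,V \right)} = V z$ ($p{\left(z,V \right)} = z V = V z$)
$I{\left(B,N \right)} = -194$ ($I{\left(B,N \right)} = 56 - 250 = -194$)
$I{\left(-704,p{\left(-26,-6 \right)} \right)} - \left(-15255 - S{\left(488 \right)}\right) = -194 - \left(-15255 - \frac{8 \cdot 488^{2}}{3}\right) = -194 - \left(-15255 - \frac{8}{3} \cdot 238144\right) = -194 - \left(-15255 - \frac{1905152}{3}\right) = -194 - - \frac{1950917}{3} = -194 + \frac{1950917}{3} = \frac{1950335}{3}$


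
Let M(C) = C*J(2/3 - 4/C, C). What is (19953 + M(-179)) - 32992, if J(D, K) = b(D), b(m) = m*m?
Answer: -21142729/1611 ≈ -13124.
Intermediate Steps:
b(m) = m²
J(D, K) = D²
M(C) = C*(⅔ - 4/C)² (M(C) = C*(2/3 - 4/C)² = C*(2*(⅓) - 4/C)² = C*(⅔ - 4/C)²)
(19953 + M(-179)) - 32992 = (19953 + (4/9)*(-6 - 179)²/(-179)) - 32992 = (19953 + (4/9)*(-1/179)*(-185)²) - 32992 = (19953 + (4/9)*(-1/179)*34225) - 32992 = (19953 - 136900/1611) - 32992 = 32007383/1611 - 32992 = -21142729/1611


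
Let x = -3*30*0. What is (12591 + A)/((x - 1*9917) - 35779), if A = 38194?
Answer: -7255/6528 ≈ -1.1114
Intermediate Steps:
x = 0 (x = -90*0 = 0)
(12591 + A)/((x - 1*9917) - 35779) = (12591 + 38194)/((0 - 1*9917) - 35779) = 50785/((0 - 9917) - 35779) = 50785/(-9917 - 35779) = 50785/(-45696) = 50785*(-1/45696) = -7255/6528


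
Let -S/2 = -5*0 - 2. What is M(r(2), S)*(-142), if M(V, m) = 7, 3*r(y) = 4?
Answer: -994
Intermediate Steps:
r(y) = 4/3 (r(y) = (⅓)*4 = 4/3)
S = 4 (S = -2*(-5*0 - 2) = -2*(0 - 2) = -2*(-2) = 4)
M(r(2), S)*(-142) = 7*(-142) = -994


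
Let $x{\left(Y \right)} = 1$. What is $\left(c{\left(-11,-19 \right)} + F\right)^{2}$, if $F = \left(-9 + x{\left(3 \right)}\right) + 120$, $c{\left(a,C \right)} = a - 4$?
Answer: $9409$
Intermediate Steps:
$c{\left(a,C \right)} = -4 + a$ ($c{\left(a,C \right)} = a - 4 = -4 + a$)
$F = 112$ ($F = \left(-9 + 1\right) + 120 = -8 + 120 = 112$)
$\left(c{\left(-11,-19 \right)} + F\right)^{2} = \left(\left(-4 - 11\right) + 112\right)^{2} = \left(-15 + 112\right)^{2} = 97^{2} = 9409$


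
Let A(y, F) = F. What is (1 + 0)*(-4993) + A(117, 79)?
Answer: -4914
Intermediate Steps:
(1 + 0)*(-4993) + A(117, 79) = (1 + 0)*(-4993) + 79 = 1*(-4993) + 79 = -4993 + 79 = -4914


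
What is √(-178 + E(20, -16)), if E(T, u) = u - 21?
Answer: I*√215 ≈ 14.663*I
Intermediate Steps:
E(T, u) = -21 + u
√(-178 + E(20, -16)) = √(-178 + (-21 - 16)) = √(-178 - 37) = √(-215) = I*√215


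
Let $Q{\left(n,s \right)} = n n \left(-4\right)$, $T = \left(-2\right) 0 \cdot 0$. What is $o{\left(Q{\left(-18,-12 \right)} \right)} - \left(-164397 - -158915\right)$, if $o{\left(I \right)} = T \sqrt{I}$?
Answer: $5482$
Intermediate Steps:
$T = 0$ ($T = 0 \cdot 0 = 0$)
$Q{\left(n,s \right)} = - 4 n^{2}$ ($Q{\left(n,s \right)} = n^{2} \left(-4\right) = - 4 n^{2}$)
$o{\left(I \right)} = 0$ ($o{\left(I \right)} = 0 \sqrt{I} = 0$)
$o{\left(Q{\left(-18,-12 \right)} \right)} - \left(-164397 - -158915\right) = 0 - \left(-164397 - -158915\right) = 0 - \left(-164397 + 158915\right) = 0 - -5482 = 0 + 5482 = 5482$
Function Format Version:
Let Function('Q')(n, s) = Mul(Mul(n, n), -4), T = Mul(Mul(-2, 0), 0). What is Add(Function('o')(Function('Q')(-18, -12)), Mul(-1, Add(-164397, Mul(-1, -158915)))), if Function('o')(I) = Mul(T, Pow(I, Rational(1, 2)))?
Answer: 5482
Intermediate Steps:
T = 0 (T = Mul(0, 0) = 0)
Function('Q')(n, s) = Mul(-4, Pow(n, 2)) (Function('Q')(n, s) = Mul(Pow(n, 2), -4) = Mul(-4, Pow(n, 2)))
Function('o')(I) = 0 (Function('o')(I) = Mul(0, Pow(I, Rational(1, 2))) = 0)
Add(Function('o')(Function('Q')(-18, -12)), Mul(-1, Add(-164397, Mul(-1, -158915)))) = Add(0, Mul(-1, Add(-164397, Mul(-1, -158915)))) = Add(0, Mul(-1, Add(-164397, 158915))) = Add(0, Mul(-1, -5482)) = Add(0, 5482) = 5482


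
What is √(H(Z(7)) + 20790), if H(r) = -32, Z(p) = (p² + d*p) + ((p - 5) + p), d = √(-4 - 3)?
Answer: √20758 ≈ 144.08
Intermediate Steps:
d = I*√7 (d = √(-7) = I*√7 ≈ 2.6458*I)
Z(p) = -5 + p² + 2*p + I*p*√7 (Z(p) = (p² + (I*√7)*p) + ((p - 5) + p) = (p² + I*p*√7) + ((-5 + p) + p) = (p² + I*p*√7) + (-5 + 2*p) = -5 + p² + 2*p + I*p*√7)
√(H(Z(7)) + 20790) = √(-32 + 20790) = √20758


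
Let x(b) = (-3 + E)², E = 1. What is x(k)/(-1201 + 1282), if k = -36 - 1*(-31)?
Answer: 4/81 ≈ 0.049383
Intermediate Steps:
k = -5 (k = -36 + 31 = -5)
x(b) = 4 (x(b) = (-3 + 1)² = (-2)² = 4)
x(k)/(-1201 + 1282) = 4/(-1201 + 1282) = 4/81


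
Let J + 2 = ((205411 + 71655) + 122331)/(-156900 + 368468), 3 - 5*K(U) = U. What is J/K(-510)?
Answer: -39565/36178128 ≈ -0.0010936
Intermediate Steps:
K(U) = ⅗ - U/5
J = -23739/211568 (J = -2 + ((205411 + 71655) + 122331)/(-156900 + 368468) = -2 + (277066 + 122331)/211568 = -2 + 399397*(1/211568) = -2 + 399397/211568 = -23739/211568 ≈ -0.11221)
J/K(-510) = -23739/(211568*(⅗ - ⅕*(-510))) = -23739/(211568*(⅗ + 102)) = -23739/(211568*513/5) = -23739/211568*5/513 = -39565/36178128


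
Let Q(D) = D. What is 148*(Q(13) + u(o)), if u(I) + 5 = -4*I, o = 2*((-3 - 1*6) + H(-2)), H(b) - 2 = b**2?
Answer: 4736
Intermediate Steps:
H(b) = 2 + b**2
o = -6 (o = 2*((-3 - 1*6) + (2 + (-2)**2)) = 2*((-3 - 6) + (2 + 4)) = 2*(-9 + 6) = 2*(-3) = -6)
u(I) = -5 - 4*I
148*(Q(13) + u(o)) = 148*(13 + (-5 - 4*(-6))) = 148*(13 + (-5 + 24)) = 148*(13 + 19) = 148*32 = 4736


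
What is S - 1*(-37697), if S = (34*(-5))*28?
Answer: 32937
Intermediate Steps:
S = -4760 (S = -170*28 = -4760)
S - 1*(-37697) = -4760 - 1*(-37697) = -4760 + 37697 = 32937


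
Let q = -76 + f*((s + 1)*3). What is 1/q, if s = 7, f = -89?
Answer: -1/2212 ≈ -0.00045208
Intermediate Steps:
q = -2212 (q = -76 - 89*(7 + 1)*3 = -76 - 712*3 = -76 - 89*24 = -76 - 2136 = -2212)
1/q = 1/(-2212) = -1/2212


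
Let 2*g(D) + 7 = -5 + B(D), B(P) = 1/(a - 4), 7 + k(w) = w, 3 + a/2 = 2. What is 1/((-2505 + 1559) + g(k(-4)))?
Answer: -12/11425 ≈ -0.0010503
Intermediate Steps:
a = -2 (a = -6 + 2*2 = -6 + 4 = -2)
k(w) = -7 + w
B(P) = -1/6 (B(P) = 1/(-2 - 4) = 1/(-6) = -1/6)
g(D) = -73/12 (g(D) = -7/2 + (-5 - 1/6)/2 = -7/2 + (1/2)*(-31/6) = -7/2 - 31/12 = -73/12)
1/((-2505 + 1559) + g(k(-4))) = 1/((-2505 + 1559) - 73/12) = 1/(-946 - 73/12) = 1/(-11425/12) = -12/11425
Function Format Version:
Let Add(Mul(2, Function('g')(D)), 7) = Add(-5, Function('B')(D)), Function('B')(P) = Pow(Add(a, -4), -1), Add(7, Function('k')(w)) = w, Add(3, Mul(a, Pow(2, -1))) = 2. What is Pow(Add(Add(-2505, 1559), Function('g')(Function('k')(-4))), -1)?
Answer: Rational(-12, 11425) ≈ -0.0010503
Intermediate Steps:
a = -2 (a = Add(-6, Mul(2, 2)) = Add(-6, 4) = -2)
Function('k')(w) = Add(-7, w)
Function('B')(P) = Rational(-1, 6) (Function('B')(P) = Pow(Add(-2, -4), -1) = Pow(-6, -1) = Rational(-1, 6))
Function('g')(D) = Rational(-73, 12) (Function('g')(D) = Add(Rational(-7, 2), Mul(Rational(1, 2), Add(-5, Rational(-1, 6)))) = Add(Rational(-7, 2), Mul(Rational(1, 2), Rational(-31, 6))) = Add(Rational(-7, 2), Rational(-31, 12)) = Rational(-73, 12))
Pow(Add(Add(-2505, 1559), Function('g')(Function('k')(-4))), -1) = Pow(Add(Add(-2505, 1559), Rational(-73, 12)), -1) = Pow(Add(-946, Rational(-73, 12)), -1) = Pow(Rational(-11425, 12), -1) = Rational(-12, 11425)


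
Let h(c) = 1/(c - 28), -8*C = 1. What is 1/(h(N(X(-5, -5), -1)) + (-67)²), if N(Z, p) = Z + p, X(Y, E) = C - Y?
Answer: 193/866369 ≈ 0.00022277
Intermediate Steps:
C = -⅛ (C = -⅛*1 = -⅛ ≈ -0.12500)
X(Y, E) = -⅛ - Y
h(c) = 1/(-28 + c)
1/(h(N(X(-5, -5), -1)) + (-67)²) = 1/(1/(-28 + ((-⅛ - 1*(-5)) - 1)) + (-67)²) = 1/(1/(-28 + ((-⅛ + 5) - 1)) + 4489) = 1/(1/(-28 + (39/8 - 1)) + 4489) = 1/(1/(-28 + 31/8) + 4489) = 1/(1/(-193/8) + 4489) = 1/(-8/193 + 4489) = 1/(866369/193) = 193/866369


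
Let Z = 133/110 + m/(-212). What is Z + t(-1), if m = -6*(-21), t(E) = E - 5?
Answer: -15698/2915 ≈ -5.3852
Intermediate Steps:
t(E) = -5 + E
m = 126 (m = -1*(-126) = 126)
Z = 1792/2915 (Z = 133/110 + 126/(-212) = 133*(1/110) + 126*(-1/212) = 133/110 - 63/106 = 1792/2915 ≈ 0.61475)
Z + t(-1) = 1792/2915 + (-5 - 1) = 1792/2915 - 6 = -15698/2915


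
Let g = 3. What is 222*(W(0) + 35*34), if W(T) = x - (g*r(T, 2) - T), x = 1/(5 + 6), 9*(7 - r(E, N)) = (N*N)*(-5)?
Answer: 2838640/11 ≈ 2.5806e+5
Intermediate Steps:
r(E, N) = 7 + 5*N²/9 (r(E, N) = 7 - N*N*(-5)/9 = 7 - N²*(-5)/9 = 7 - (-5)*N²/9 = 7 + 5*N²/9)
x = 1/11 ≈ 0.090909
W(T) = -910/33 + T (W(T) = 1/11 - (3*(7 + (5/9)*2²) - T) = 1/11 - (3*(7 + (5/9)*4) - T) = 1/11 - (3*(7 + 20/9) - T) = 1/11 - (3*(83/9) - T) = 1/11 - (83/3 - T) = 1/11 + (-83/3 + T) = -910/33 + T)
222*(W(0) + 35*34) = 222*((-910/33 + 0) + 35*34) = 222*(-910/33 + 1190) = 222*(38360/33) = 2838640/11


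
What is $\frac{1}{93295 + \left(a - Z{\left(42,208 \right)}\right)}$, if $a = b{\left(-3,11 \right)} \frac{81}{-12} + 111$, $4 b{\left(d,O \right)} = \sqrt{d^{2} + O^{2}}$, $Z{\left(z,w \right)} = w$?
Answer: $\frac{3976448}{370596984909} + \frac{24 \sqrt{130}}{123532328303} \approx 1.0732 \cdot 10^{-5}$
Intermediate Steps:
$b{\left(d,O \right)} = \frac{\sqrt{O^{2} + d^{2}}}{4}$ ($b{\left(d,O \right)} = \frac{\sqrt{d^{2} + O^{2}}}{4} = \frac{\sqrt{O^{2} + d^{2}}}{4}$)
$a = 111 - \frac{27 \sqrt{130}}{16}$ ($a = \frac{\sqrt{11^{2} + \left(-3\right)^{2}}}{4} \frac{81}{-12} + 111 = \frac{\sqrt{121 + 9}}{4} \cdot 81 \left(- \frac{1}{12}\right) + 111 = \frac{\sqrt{130}}{4} \left(- \frac{27}{4}\right) + 111 = - \frac{27 \sqrt{130}}{16} + 111 = 111 - \frac{27 \sqrt{130}}{16} \approx 91.76$)
$\frac{1}{93295 + \left(a - Z{\left(42,208 \right)}\right)} = \frac{1}{93295 + \left(\left(111 - \frac{27 \sqrt{130}}{16}\right) - 208\right)} = \frac{1}{93295 - \left(97 + \frac{27 \sqrt{130}}{16}\right)} = \frac{1}{93198 - \frac{27 \sqrt{130}}{16}}$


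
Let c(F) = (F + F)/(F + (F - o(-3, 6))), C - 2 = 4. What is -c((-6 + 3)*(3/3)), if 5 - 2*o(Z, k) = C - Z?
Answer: -3/2 ≈ -1.5000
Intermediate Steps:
C = 6 (C = 2 + 4 = 6)
o(Z, k) = -1/2 + Z/2 (o(Z, k) = 5/2 - (6 - Z)/2 = 5/2 + (-3 + Z/2) = -1/2 + Z/2)
c(F) = 2*F/(2 + 2*F) (c(F) = (F + F)/(F + (F - (-1/2 + (1/2)*(-3)))) = (2*F)/(F + (F - (-1/2 - 3/2))) = (2*F)/(F + (F - 1*(-2))) = (2*F)/(F + (F + 2)) = (2*F)/(F + (2 + F)) = (2*F)/(2 + 2*F) = 2*F/(2 + 2*F))
-c((-6 + 3)*(3/3)) = -(-6 + 3)*(3/3)/(1 + (-6 + 3)*(3/3)) = -(-9/3)/(1 - 9/3) = -(-3*1)/(1 - 3*1) = -(-3)/(1 - 3) = -(-3)/(-2) = -(-3)*(-1)/2 = -1*3/2 = -3/2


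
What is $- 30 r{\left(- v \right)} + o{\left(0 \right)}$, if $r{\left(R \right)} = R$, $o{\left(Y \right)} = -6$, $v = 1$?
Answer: $24$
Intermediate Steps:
$- 30 r{\left(- v \right)} + o{\left(0 \right)} = - 30 \left(\left(-1\right) 1\right) - 6 = \left(-30\right) \left(-1\right) - 6 = 30 - 6 = 24$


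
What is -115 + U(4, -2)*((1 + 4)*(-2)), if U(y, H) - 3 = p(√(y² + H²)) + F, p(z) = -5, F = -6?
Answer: -35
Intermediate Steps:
U(y, H) = -8 (U(y, H) = 3 + (-5 - 6) = 3 - 11 = -8)
-115 + U(4, -2)*((1 + 4)*(-2)) = -115 - 8*(1 + 4)*(-2) = -115 - 40*(-2) = -115 - 8*(-10) = -115 + 80 = -35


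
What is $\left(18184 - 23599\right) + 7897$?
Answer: $2482$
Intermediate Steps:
$\left(18184 - 23599\right) + 7897 = -5415 + 7897 = 2482$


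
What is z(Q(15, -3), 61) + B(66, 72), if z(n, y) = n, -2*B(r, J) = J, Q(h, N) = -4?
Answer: -40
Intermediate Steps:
B(r, J) = -J/2
z(Q(15, -3), 61) + B(66, 72) = -4 - 1/2*72 = -4 - 36 = -40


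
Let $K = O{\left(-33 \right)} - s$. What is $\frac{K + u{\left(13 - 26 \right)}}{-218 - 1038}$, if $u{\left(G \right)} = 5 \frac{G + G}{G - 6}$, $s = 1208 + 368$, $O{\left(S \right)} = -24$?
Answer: $\frac{15135}{11932} \approx 1.2684$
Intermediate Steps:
$s = 1576$
$u{\left(G \right)} = \frac{10 G}{-6 + G}$ ($u{\left(G \right)} = 5 \frac{2 G}{-6 + G} = \frac{10 G}{-6 + G}$)
$K = -1600$ ($K = -24 - 1576 = -1600$)
$\frac{K + u{\left(13 - 26 \right)}}{-218 - 1038} = \frac{-1600 + \frac{10 \left(13 - 26\right)}{-6 + \left(13 - 26\right)}}{-218 - 1038} = \frac{-1600 + 10 \left(-13\right) \frac{1}{-6 - 13}}{-1256} = \left(-1600 + 10 \left(-13\right) \frac{1}{-19}\right) \left(- \frac{1}{1256}\right) = \left(-1600 + 10 \left(-13\right) \left(- \frac{1}{19}\right)\right) \left(- \frac{1}{1256}\right) = \left(-1600 + \frac{130}{19}\right) \left(- \frac{1}{1256}\right) = \left(- \frac{30270}{19}\right) \left(- \frac{1}{1256}\right) = \frac{15135}{11932}$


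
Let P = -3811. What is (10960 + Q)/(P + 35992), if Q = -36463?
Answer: -8501/10727 ≈ -0.79249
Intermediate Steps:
(10960 + Q)/(P + 35992) = (10960 - 36463)/(-3811 + 35992) = -25503/32181 = -25503*1/32181 = -8501/10727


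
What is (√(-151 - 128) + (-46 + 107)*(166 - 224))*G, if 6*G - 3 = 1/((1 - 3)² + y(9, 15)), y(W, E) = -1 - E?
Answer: -61915/36 + 35*I*√31/24 ≈ -1719.9 + 8.1197*I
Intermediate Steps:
G = 35/72 (G = ½ + 1/(6*((1 - 3)² + (-1 - 1*15))) = ½ + 1/(6*((-2)² + (-1 - 15))) = ½ + 1/(6*(4 - 16)) = ½ + (⅙)/(-12) = ½ + (⅙)*(-1/12) = ½ - 1/72 = 35/72 ≈ 0.48611)
(√(-151 - 128) + (-46 + 107)*(166 - 224))*G = (√(-151 - 128) + (-46 + 107)*(166 - 224))*(35/72) = (√(-279) + 61*(-58))*(35/72) = (3*I*√31 - 3538)*(35/72) = (-3538 + 3*I*√31)*(35/72) = -61915/36 + 35*I*√31/24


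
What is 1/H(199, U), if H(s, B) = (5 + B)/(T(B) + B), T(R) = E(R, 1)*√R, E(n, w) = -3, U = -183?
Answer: 183/178 + 3*I*√183/178 ≈ 1.0281 + 0.228*I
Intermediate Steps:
T(R) = -3*√R
H(s, B) = (5 + B)/(B - 3*√B) (H(s, B) = (5 + B)/(-3*√B + B) = (5 + B)/(B - 3*√B))
1/H(199, U) = 1/((5 - 183)/(-183 - 3*I*√183)) = 1/(-178/(-183 - 3*I*√183)) = 183/178 + 3*I*√183/178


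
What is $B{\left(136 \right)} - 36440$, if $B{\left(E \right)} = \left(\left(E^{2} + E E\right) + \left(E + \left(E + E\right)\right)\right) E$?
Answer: $5049960$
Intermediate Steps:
$B{\left(E \right)} = E \left(2 E^{2} + 3 E\right)$ ($B{\left(E \right)} = \left(\left(E^{2} + E^{2}\right) + \left(E + 2 E\right)\right) E = \left(2 E^{2} + 3 E\right) E = E \left(2 E^{2} + 3 E\right)$)
$B{\left(136 \right)} - 36440 = 136^{2} \left(3 + 2 \cdot 136\right) - 36440 = 18496 \left(3 + 272\right) - 36440 = 18496 \cdot 275 - 36440 = 5086400 - 36440 = 5049960$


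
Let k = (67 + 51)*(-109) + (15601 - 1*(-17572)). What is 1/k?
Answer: 1/20311 ≈ 4.9234e-5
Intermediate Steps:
k = 20311 (k = 118*(-109) + (15601 + 17572) = -12862 + 33173 = 20311)
1/k = 1/20311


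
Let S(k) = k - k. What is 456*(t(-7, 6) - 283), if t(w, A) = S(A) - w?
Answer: -125856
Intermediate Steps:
S(k) = 0
t(w, A) = -w (t(w, A) = 0 - w = -w)
456*(t(-7, 6) - 283) = 456*(-1*(-7) - 283) = 456*(7 - 283) = 456*(-276) = -125856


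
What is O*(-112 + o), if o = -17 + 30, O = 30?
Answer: -2970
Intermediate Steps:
o = 13
O*(-112 + o) = 30*(-112 + 13) = 30*(-99) = -2970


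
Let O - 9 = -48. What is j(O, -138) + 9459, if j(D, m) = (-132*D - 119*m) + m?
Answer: 30891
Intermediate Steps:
O = -39 (O = 9 - 48 = -39)
j(D, m) = -132*D - 118*m
j(O, -138) + 9459 = (-132*(-39) - 118*(-138)) + 9459 = (5148 + 16284) + 9459 = 21432 + 9459 = 30891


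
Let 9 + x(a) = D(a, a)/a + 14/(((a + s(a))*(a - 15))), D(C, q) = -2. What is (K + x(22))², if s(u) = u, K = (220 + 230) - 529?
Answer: 3751969/484 ≈ 7752.0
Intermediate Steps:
K = -79 (K = 450 - 529 = -79)
x(a) = -9 - 2/a + 7/(a*(-15 + a)) (x(a) = -9 + (-2/a + 14/(((a + a)*(a - 15)))) = -9 + (-2/a + 14/(((2*a)*(-15 + a)))) = -9 + (-2/a + 14/((2*a*(-15 + a)))) = -9 + (-2/a + 14*(1/(2*a*(-15 + a)))) = -9 + (-2/a + 7/(a*(-15 + a))) = -9 - 2/a + 7/(a*(-15 + a)))
(K + x(22))² = (-79 + (37 - 9*22² + 133*22)/(22*(-15 + 22)))² = (-79 + (1/22)*(37 - 9*484 + 2926)/7)² = (-79 + (1/22)*(⅐)*(37 - 4356 + 2926))² = (-79 + (1/22)*(⅐)*(-1393))² = (-79 - 199/22)² = (-1937/22)² = 3751969/484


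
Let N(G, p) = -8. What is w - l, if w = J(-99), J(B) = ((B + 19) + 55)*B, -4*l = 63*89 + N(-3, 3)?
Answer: 15499/4 ≈ 3874.8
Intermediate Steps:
l = -5599/4 (l = -(63*89 - 8)/4 = -(5607 - 8)/4 = -¼*5599 = -5599/4 ≈ -1399.8)
J(B) = B*(74 + B) (J(B) = ((19 + B) + 55)*B = (74 + B)*B = B*(74 + B))
w = 2475 (w = -99*(74 - 99) = -99*(-25) = 2475)
w - l = 2475 - 1*(-5599/4) = 2475 + 5599/4 = 15499/4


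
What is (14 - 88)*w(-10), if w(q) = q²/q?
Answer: 740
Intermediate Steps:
w(q) = q
(14 - 88)*w(-10) = (14 - 88)*(-10) = -74*(-10) = 740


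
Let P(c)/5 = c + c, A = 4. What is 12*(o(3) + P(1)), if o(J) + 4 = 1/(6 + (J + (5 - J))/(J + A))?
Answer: 3468/47 ≈ 73.787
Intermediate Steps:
o(J) = -4 + 1/(6 + 5/(4 + J)) (o(J) = -4 + 1/(6 + (J + (5 - J))/(J + 4)) = -4 + 1/(6 + 5/(4 + J)))
P(c) = 10*c (P(c) = 5*(c + c) = 5*(2*c) = 10*c)
12*(o(3) + P(1)) = 12*((-112 - 23*3)/(29 + 6*3) + 10*1) = 12*((-112 - 69)/(29 + 18) + 10) = 12*(-181/47 + 10) = 12*(289/47) = 3468/47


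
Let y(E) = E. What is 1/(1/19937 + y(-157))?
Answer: -19937/3130108 ≈ -0.0063694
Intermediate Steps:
1/(1/19937 + y(-157)) = 1/(1/19937 - 157) = 1/(-3130108/19937) = -19937/3130108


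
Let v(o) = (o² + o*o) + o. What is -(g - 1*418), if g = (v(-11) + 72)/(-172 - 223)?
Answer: 165413/395 ≈ 418.77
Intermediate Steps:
v(o) = o + 2*o² (v(o) = (o² + o²) + o = 2*o² + o = o + 2*o²)
g = -303/395 (g = (-11*(1 + 2*(-11)) + 72)/(-172 - 223) = (-11*(1 - 22) + 72)/(-395) = (-11*(-21) + 72)*(-1/395) = (231 + 72)*(-1/395) = 303*(-1/395) = -303/395 ≈ -0.76709)
-(g - 1*418) = -(-303/395 - 1*418) = -(-303/395 - 418) = -1*(-165413/395) = 165413/395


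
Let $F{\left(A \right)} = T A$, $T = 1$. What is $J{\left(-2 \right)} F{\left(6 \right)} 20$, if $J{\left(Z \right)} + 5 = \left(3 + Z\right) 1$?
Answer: $-480$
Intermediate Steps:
$F{\left(A \right)} = A$ ($F{\left(A \right)} = 1 A = A$)
$J{\left(Z \right)} = -2 + Z$ ($J{\left(Z \right)} = -5 + \left(3 + Z\right) 1 = -5 + \left(3 + Z\right) = -2 + Z$)
$J{\left(-2 \right)} F{\left(6 \right)} 20 = \left(-2 - 2\right) 6 \cdot 20 = \left(-4\right) 6 \cdot 20 = \left(-24\right) 20 = -480$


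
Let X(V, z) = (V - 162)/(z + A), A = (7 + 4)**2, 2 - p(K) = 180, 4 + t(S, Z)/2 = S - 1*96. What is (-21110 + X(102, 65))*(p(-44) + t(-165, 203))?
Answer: 463329360/31 ≈ 1.4946e+7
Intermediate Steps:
t(S, Z) = -200 + 2*S (t(S, Z) = -8 + 2*(S - 1*96) = -8 + 2*(S - 96) = -8 + 2*(-96 + S) = -8 + (-192 + 2*S) = -200 + 2*S)
p(K) = -178 (p(K) = 2 - 1*180 = 2 - 180 = -178)
A = 121 (A = 11**2 = 121)
X(V, z) = (-162 + V)/(121 + z) (X(V, z) = (V - 162)/(z + 121) = (-162 + V)/(121 + z))
(-21110 + X(102, 65))*(p(-44) + t(-165, 203)) = (-21110 + (-162 + 102)/(121 + 65))*(-178 + (-200 + 2*(-165))) = (-21110 - 60/186)*(-178 + (-200 - 330)) = (-21110 + (1/186)*(-60))*(-178 - 530) = (-21110 - 10/31)*(-708) = -654420/31*(-708) = 463329360/31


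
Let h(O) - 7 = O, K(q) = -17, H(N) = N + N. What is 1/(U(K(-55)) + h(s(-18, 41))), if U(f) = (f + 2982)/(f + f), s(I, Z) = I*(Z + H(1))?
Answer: -34/29043 ≈ -0.0011707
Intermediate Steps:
H(N) = 2*N
s(I, Z) = I*(2 + Z) (s(I, Z) = I*(Z + 2*1) = I*(Z + 2) = I*(2 + Z))
h(O) = 7 + O
U(f) = (2982 + f)/(2*f) (U(f) = (2982 + f)/((2*f)) = (2982 + f)*(1/(2*f)) = (2982 + f)/(2*f))
1/(U(K(-55)) + h(s(-18, 41))) = 1/((½)*(2982 - 17)/(-17) + (7 - 18*(2 + 41))) = 1/((½)*(-1/17)*2965 + (7 - 18*43)) = 1/(-2965/34 + (7 - 774)) = 1/(-2965/34 - 767) = 1/(-29043/34) = -34/29043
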